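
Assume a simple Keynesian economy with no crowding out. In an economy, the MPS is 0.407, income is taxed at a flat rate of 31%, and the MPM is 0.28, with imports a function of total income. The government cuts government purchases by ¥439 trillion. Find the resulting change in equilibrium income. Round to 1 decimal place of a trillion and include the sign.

−¥504.1 trillion

MPC = 1 − MPS = 1 − 0.407 = 0.593.
Expenditure multiplier = 1/(1 − c(1−t) + m) = 1/(1 − 0.593×0.69 + 0.28) = 1/0.87083 ≈ 1.148.
ΔY = k × ΔG = (−¥439 trillion) / 0.87083 ≈ −¥504.1 trillion.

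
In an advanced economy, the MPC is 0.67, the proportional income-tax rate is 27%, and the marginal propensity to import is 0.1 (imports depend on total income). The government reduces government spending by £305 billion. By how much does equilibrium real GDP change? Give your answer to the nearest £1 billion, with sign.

Expenditure multiplier = 1/(1 − c(1−t) + m) = 1/(1 − 0.67×0.73 + 0.1) = 1/0.6109 ≈ 1.637.
ΔY = k × ΔG = (−£305 billion) / 0.6109 ≈ −£499 billion.

−£499 billion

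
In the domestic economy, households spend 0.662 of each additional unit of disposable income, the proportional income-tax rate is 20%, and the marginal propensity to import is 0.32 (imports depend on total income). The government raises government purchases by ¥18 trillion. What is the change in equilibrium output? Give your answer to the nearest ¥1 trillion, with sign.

Government-spending multiplier = 1/(1 − c(1−t) + m) = 1/(1 − 0.662×0.8 + 0.32) = 1/0.7904 ≈ 1.265.
ΔY = k × ΔG = (+¥18 trillion) / 0.7904 ≈ +¥23 trillion.

+¥23 trillion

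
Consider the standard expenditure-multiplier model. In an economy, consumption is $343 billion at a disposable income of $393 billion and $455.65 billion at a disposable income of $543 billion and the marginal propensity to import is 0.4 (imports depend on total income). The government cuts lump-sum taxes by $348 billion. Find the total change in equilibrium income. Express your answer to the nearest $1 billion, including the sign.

+$403 billion

MPC = ΔC/ΔYd = (455.65 − 343)/(543 − 393) = 112.65/150 = 0.751.
A lump-sum tax change of −$348 billion shifts disposable income by +$348 billion; first-round consumption changes by −c × ΔT = −0.751 × (−$348 billion) = +$261.348 billion.
Expenditure multiplier = 1/(1 − c + m) = 1/(1 − 0.751 + 0.4) = 1/0.649 ≈ 1.541.
The tax multiplier is −c × k ≈ −1.157, so ΔY = k × (−c·ΔT) = (+$261.348 billion) / 0.649 ≈ +$403 billion.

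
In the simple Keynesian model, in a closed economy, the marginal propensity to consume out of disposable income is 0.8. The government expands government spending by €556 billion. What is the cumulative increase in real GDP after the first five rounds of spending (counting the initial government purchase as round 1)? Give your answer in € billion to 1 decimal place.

Round 1 adds ΔG = €556 billion; each later round is MPC = 0.8 times the previous.
After 5 rounds: 556 + 444.8 + 355.84 + 284.672 + 227.7376 = ΔG·(1 − c^5)/(1 − c) = 556 × (1 − 0.32768)/0.2 ≈ €1,869 billion.

€1,869.0 billion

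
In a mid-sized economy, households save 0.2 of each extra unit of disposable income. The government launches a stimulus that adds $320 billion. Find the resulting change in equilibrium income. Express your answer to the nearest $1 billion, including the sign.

+$1,600 billion

MPC = 1 − MPS = 1 − 0.2 = 0.8.
Government-spending multiplier = 1/(1 − MPC) = 1/(1 − 0.8) = 1/0.2 = 5.
ΔY = k × ΔG = (+$320 billion) / 0.2 = +$1,600 billion.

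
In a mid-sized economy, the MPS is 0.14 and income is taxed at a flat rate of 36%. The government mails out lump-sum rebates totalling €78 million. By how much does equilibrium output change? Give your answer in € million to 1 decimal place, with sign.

+€149.2 million

MPC = 1 − MPS = 1 − 0.14 = 0.86.
A lump-sum tax change of −€78 million shifts disposable income by +€78 million; first-round consumption changes by −c × ΔT = −0.86 × (−€78 million) = +€67.08 million.
Expenditure multiplier = 1/(1 − c(1−t)) = 1/(1 − 0.86×0.64) = 1/0.4496 ≈ 2.224.
The tax multiplier is −c × k ≈ −1.913, so ΔY = k × (−c·ΔT) = (+€67.08 million) / 0.4496 ≈ +€149.2 million.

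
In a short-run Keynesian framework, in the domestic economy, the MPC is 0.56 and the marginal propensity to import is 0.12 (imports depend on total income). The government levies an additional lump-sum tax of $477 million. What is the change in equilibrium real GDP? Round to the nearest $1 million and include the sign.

−$477 million

A lump-sum tax change of +$477 million shifts disposable income by −$477 million; first-round consumption changes by −c × ΔT = −0.56 × (+$477 million) = −$267.12 million.
Expenditure multiplier = 1/(1 − c + m) = 1/(1 − 0.56 + 0.12) = 1/0.56 ≈ 1.786.
The tax multiplier is −c × k = −1, so ΔY = k × (−c·ΔT) = (−$267.12 million) / 0.56 = −$477 million.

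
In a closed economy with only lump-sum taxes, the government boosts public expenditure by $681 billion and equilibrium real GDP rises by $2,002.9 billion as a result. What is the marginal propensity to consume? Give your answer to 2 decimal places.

0.66

Implied spending multiplier k = ΔY/ΔG = 2,002.9/681 ≈ 2.9411.
Since k = 1/(1 − MPC), MPC = 1 − 1/k = 1 − ΔG/ΔY = 1 − 681/2,002.9 ≈ 0.66.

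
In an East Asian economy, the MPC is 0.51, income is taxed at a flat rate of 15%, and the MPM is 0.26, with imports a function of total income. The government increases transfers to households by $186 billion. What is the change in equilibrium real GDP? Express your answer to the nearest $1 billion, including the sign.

+$115 billion

The transfer change shifts disposable income by +$186 billion, so first-round consumption changes by c·ΔTR = 0.51 × (+$186 billion) = +$94.86 billion.
Expenditure multiplier = 1/(1 − c(1−t) + m) = 1/(1 − 0.51×0.85 + 0.26) = 1/0.8265 ≈ 1.21.
The transfer multiplier is c × k ≈ 0.617, so ΔY = k × (c·ΔTR) = (+$94.86 billion) / 0.8265 ≈ +$115 billion.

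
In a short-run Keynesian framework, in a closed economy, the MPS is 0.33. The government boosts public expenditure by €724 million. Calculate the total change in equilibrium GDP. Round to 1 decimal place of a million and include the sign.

MPC = 1 − MPS = 1 − 0.33 = 0.67.
Expenditure multiplier = 1/(1 − MPC) = 1/(1 − 0.67) = 1/0.33 ≈ 3.03.
ΔY = k × ΔG = (+€724 million) / 0.33 ≈ +€2,193.9 million.

+€2,193.9 million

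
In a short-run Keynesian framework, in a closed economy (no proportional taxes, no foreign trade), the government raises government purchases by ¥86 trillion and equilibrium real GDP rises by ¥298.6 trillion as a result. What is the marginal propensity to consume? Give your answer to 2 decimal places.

Implied spending multiplier k = ΔY/ΔG = 298.6/86 ≈ 3.4721.
Since k = 1/(1 − MPC), MPC = 1 − 1/k = 1 − ΔG/ΔY = 1 − 86/298.6 ≈ 0.71.

0.71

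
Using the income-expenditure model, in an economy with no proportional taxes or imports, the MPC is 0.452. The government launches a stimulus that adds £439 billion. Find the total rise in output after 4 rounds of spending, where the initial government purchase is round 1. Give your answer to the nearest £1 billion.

£768 billion

Round 1 adds ΔG = £439 billion; each later round is MPC = 0.452 times the previous.
After 4 rounds: 439 + 198.428 + 89.689456 + 40.539634112 = ΔG·(1 − c^4)/(1 − c) = 439 × (1 − 0.041740124416)/0.548 ≈ £768 billion.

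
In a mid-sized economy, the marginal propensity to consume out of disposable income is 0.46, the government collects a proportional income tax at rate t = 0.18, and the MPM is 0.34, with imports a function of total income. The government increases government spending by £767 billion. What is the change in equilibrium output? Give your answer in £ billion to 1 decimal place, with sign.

+£796.6 billion

Government-spending multiplier = 1/(1 − c(1−t) + m) = 1/(1 − 0.46×0.82 + 0.34) = 1/0.9628 ≈ 1.039.
ΔY = k × ΔG = (+£767 billion) / 0.9628 ≈ +£796.6 billion.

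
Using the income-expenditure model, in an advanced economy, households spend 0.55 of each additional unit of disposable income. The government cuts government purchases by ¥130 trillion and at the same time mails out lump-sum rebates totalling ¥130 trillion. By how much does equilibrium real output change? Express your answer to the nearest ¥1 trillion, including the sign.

Expenditure multiplier = 1/(1 − MPC) = 1/(1 − 0.55) = 1/0.45 ≈ 2.222.
ΔG contributes k·ΔG = (−¥130 trillion) / 0.45 ≈ −¥288.9 trillion.
ΔT of −¥130 trillion changes first-round spending by −c·ΔT = +¥71.5 trillion, contributing k·(−c·ΔT) = (+¥71.5 trillion) / 0.45 ≈ +¥158.9 trillion.
With ΔG = ΔT and no other leakages, the balanced-budget multiplier is 1, so ΔY = ΔG = −¥130 trillion.

−¥130 trillion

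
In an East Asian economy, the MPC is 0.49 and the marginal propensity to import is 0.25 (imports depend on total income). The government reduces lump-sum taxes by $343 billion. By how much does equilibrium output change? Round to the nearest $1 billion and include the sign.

+$221 billion

A lump-sum tax change of −$343 billion shifts disposable income by +$343 billion; first-round consumption changes by −c × ΔT = −0.49 × (−$343 billion) = +$168.07 billion.
Expenditure multiplier = 1/(1 − c + m) = 1/(1 − 0.49 + 0.25) = 1/0.76 ≈ 1.316.
The tax multiplier is −c × k ≈ −0.645, so ΔY = k × (−c·ΔT) = (+$168.07 billion) / 0.76 ≈ +$221 billion.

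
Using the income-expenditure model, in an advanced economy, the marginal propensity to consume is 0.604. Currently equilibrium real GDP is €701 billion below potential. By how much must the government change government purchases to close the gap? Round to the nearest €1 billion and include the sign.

+€278 billion

Spending multiplier = 1/(1 − MPC) = 1/(1 − 0.604) = 1/0.396 ≈ 2.525.
Need ΔY = +€701 billion, so ΔG = ΔY/k = (+€701 billion) × 0.396 ≈ +€278 billion.
The government should increase government purchases by €278 billion.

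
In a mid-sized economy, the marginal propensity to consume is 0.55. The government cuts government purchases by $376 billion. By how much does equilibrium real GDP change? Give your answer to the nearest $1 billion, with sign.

−$836 billion

Expenditure multiplier = 1/(1 − MPC) = 1/(1 − 0.55) = 1/0.45 ≈ 2.222.
ΔY = k × ΔG = (−$376 billion) / 0.45 ≈ −$836 billion.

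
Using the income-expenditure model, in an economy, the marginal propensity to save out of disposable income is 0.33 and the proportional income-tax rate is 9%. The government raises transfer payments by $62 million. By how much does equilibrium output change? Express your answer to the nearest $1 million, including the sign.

MPC = 1 − MPS = 1 − 0.33 = 0.67.
The transfer change shifts disposable income by +$62 million, so first-round consumption changes by c·ΔTR = 0.67 × (+$62 million) = +$41.54 million.
Expenditure multiplier = 1/(1 − c(1−t)) = 1/(1 − 0.67×0.91) = 1/0.3903 ≈ 2.562.
The transfer multiplier is c × k ≈ 1.717, so ΔY = k × (c·ΔTR) = (+$41.54 million) / 0.3903 ≈ +$106 million.

+$106 million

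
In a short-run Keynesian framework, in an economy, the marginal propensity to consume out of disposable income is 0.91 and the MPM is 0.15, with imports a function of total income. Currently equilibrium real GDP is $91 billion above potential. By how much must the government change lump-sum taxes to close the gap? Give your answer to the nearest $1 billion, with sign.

+$24 billion

Spending multiplier = 1/(1 − c + m) = 1/(1 − 0.91 + 0.15) = 1/0.24 ≈ 4.167.
Tax multiplier = −c·k = −0.91/0.24 ≈ −3.792. Need ΔY = −$91 billion, so ΔT = ΔY/(−c·k) = −(−$91 billion) × 0.24 / 0.91 = +$24 billion.
The government should raise lump-sum taxes by $24 billion.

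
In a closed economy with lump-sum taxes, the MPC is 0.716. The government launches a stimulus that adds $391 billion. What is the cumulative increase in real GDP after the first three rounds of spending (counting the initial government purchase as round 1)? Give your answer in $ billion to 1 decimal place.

Round 1 adds ΔG = $391 billion; each later round is MPC = 0.716 times the previous.
After 3 rounds: 391 + 279.956 + 200.448496 = ΔG·(1 − c^3)/(1 − c) = 391 × (1 − 0.367061696)/0.284 ≈ $871.4 billion.

$871.4 billion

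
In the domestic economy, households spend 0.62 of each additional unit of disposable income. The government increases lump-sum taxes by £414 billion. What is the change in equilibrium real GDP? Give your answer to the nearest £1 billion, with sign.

−£675 billion

A lump-sum tax change of +£414 billion shifts disposable income by −£414 billion; first-round consumption changes by −c × ΔT = −0.62 × (+£414 billion) = −£256.68 billion.
Expenditure multiplier = 1/(1 − MPC) = 1/(1 − 0.62) = 1/0.38 ≈ 2.632.
The tax multiplier is −c × k ≈ −1.632, so ΔY = k × (−c·ΔT) = (−£256.68 billion) / 0.38 ≈ −£675 billion.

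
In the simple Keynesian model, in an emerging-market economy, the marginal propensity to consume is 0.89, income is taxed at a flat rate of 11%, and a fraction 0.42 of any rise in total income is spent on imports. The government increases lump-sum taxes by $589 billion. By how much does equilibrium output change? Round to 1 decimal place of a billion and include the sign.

A lump-sum tax change of +$589 billion shifts disposable income by −$589 billion; first-round consumption changes by −c × ΔT = −0.89 × (+$589 billion) = −$524.21 billion.
Expenditure multiplier = 1/(1 − c(1−t) + m) = 1/(1 − 0.89×0.89 + 0.42) = 1/0.6279 ≈ 1.593.
The tax multiplier is −c × k ≈ −1.417, so ΔY = k × (−c·ΔT) = (−$524.21 billion) / 0.6279 ≈ −$834.9 billion.

−$834.9 billion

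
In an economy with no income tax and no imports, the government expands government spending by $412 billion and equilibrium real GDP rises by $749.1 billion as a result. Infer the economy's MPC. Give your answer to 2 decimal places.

Implied spending multiplier k = ΔY/ΔG = 749.1/412 ≈ 1.8182.
Since k = 1/(1 − MPC), MPC = 1 − 1/k = 1 − ΔG/ΔY = 1 − 412/749.1 ≈ 0.45.

0.45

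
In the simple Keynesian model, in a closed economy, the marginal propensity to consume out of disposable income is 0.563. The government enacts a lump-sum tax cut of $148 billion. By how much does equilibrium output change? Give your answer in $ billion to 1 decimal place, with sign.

A lump-sum tax change of −$148 billion shifts disposable income by +$148 billion; first-round consumption changes by −c × ΔT = −0.563 × (−$148 billion) = +$83.324 billion.
Expenditure multiplier = 1/(1 − MPC) = 1/(1 − 0.563) = 1/0.437 ≈ 2.288.
The tax multiplier is −c × k ≈ −1.288, so ΔY = k × (−c·ΔT) = (+$83.324 billion) / 0.437 ≈ +$190.7 billion.

+$190.7 billion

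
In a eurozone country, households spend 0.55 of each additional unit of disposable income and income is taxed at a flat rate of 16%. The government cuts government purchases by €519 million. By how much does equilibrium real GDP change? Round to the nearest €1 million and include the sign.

−€965 million

Spending multiplier = 1/(1 − c(1−t)) = 1/(1 − 0.55×0.84) = 1/0.538 ≈ 1.859.
ΔY = k × ΔG = (−€519 million) / 0.538 ≈ −€965 million.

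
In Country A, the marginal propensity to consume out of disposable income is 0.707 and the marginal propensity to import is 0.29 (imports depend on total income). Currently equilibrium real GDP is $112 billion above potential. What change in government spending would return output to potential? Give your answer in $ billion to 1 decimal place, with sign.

−$65.3 billion

Spending multiplier = 1/(1 − c + m) = 1/(1 − 0.707 + 0.29) = 1/0.583 ≈ 1.715.
Need ΔY = −$112 billion, so ΔG = ΔY/k = (−$112 billion) × 0.583 ≈ −$65.3 billion.
The government should cut government spending by $65.3 billion.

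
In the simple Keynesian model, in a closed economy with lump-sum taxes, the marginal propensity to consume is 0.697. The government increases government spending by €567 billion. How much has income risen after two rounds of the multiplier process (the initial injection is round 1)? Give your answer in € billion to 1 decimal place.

Round 1 adds ΔG = €567 billion; each later round is MPC = 0.697 times the previous.
After 2 rounds: 567 + 395.199 = ΔG·(1 − c^2)/(1 − c) = 567 × (1 − 0.485809)/0.303 ≈ €962.2 billion.

€962.2 billion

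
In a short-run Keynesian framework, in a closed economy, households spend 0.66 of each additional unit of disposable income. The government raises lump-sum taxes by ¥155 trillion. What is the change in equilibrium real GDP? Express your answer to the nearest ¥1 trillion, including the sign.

−¥301 trillion

A lump-sum tax change of +¥155 trillion shifts disposable income by −¥155 trillion; first-round consumption changes by −c × ΔT = −0.66 × (+¥155 trillion) = −¥102.3 trillion.
Expenditure multiplier = 1/(1 − MPC) = 1/(1 − 0.66) = 1/0.34 ≈ 2.941.
The tax multiplier is −c × k ≈ −1.941, so ΔY = k × (−c·ΔT) = (−¥102.3 trillion) / 0.34 ≈ −¥301 trillion.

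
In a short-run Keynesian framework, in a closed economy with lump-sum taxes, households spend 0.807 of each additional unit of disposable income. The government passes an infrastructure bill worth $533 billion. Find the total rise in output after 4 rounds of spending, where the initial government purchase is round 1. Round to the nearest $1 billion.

Round 1 adds ΔG = $533 billion; each later round is MPC = 0.807 times the previous.
After 4 rounds: 533 + 430.131 + 347.115717 + 280.122383619 = ΔG·(1 − c^4)/(1 − c) = 533 × (1 − 0.424125260001)/0.193 ≈ $1,590 billion.

$1,590 billion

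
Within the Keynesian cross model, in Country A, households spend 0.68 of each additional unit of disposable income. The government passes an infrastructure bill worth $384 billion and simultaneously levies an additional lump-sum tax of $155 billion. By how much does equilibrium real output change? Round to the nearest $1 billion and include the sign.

+$871 billion

Expenditure multiplier = 1/(1 − MPC) = 1/(1 − 0.68) = 1/0.32 = 3.125.
ΔG contributes k·ΔG = (+$384 billion) / 0.32 = +$1,200 billion.
ΔT of +$155 billion changes first-round spending by −c·ΔT = −$105.4 billion, contributing k·(−c·ΔT) = (−$105.4 billion) / 0.32 ≈ −$329.4 billion.
Net ΔY = k(ΔG − c·ΔT) = (+$278.6 billion) / 0.32 ≈ +$871 billion.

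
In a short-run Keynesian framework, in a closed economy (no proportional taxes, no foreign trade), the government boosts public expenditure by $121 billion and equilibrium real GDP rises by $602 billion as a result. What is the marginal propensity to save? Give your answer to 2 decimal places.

0.20

Implied spending multiplier k = ΔY/ΔG = 602/121 ≈ 4.9752.
Since k = 1/(1 − MPC), MPC = 1 − 1/k = 1 − ΔG/ΔY = 1 − 121/602 ≈ 0.80.
MPS = 1 − MPC = 0.20.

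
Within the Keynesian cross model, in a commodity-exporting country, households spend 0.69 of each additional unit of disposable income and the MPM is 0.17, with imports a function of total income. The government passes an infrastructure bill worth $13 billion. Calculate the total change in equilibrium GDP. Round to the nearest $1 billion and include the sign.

+$27 billion

Spending multiplier = 1/(1 − c + m) = 1/(1 − 0.69 + 0.17) = 1/0.48 ≈ 2.083.
ΔY = k × ΔG = (+$13 billion) / 0.48 ≈ +$27 billion.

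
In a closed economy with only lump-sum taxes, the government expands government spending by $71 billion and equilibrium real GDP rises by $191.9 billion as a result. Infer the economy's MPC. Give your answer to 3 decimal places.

0.630

Implied spending multiplier k = ΔY/ΔG = 191.9/71 ≈ 2.7028.
Since k = 1/(1 − MPC), MPC = 1 − 1/k = 1 − ΔG/ΔY = 1 − 71/191.9 ≈ 0.630.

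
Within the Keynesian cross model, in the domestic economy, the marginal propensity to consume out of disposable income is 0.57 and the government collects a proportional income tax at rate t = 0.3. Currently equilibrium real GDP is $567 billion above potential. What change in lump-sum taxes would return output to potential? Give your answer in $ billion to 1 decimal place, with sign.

Spending multiplier = 1/(1 − c(1−t)) = 1/(1 − 0.57×0.7) = 1/0.601 ≈ 1.664.
Tax multiplier = −c·k = −0.57/0.601 ≈ −0.948. Need ΔY = −$567 billion, so ΔT = ΔY/(−c·k) = −(−$567 billion) × 0.601 / 0.57 ≈ +$597.8 billion.
The government should raise lump-sum taxes by $597.8 billion.

+$597.8 billion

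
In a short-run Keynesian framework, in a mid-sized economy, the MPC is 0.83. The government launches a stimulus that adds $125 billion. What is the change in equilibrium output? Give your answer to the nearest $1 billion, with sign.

Spending multiplier = 1/(1 − MPC) = 1/(1 − 0.83) = 1/0.17 ≈ 5.882.
ΔY = k × ΔG = (+$125 billion) / 0.17 ≈ +$735 billion.

+$735 billion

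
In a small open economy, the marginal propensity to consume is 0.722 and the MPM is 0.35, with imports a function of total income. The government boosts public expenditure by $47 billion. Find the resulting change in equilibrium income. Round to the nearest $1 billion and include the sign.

Government-spending multiplier = 1/(1 − c + m) = 1/(1 − 0.722 + 0.35) = 1/0.628 ≈ 1.592.
ΔY = k × ΔG = (+$47 billion) / 0.628 ≈ +$75 billion.

+$75 billion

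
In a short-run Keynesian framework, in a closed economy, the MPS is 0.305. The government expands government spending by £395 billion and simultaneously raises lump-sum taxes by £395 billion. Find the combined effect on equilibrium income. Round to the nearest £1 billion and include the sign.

MPC = 1 − MPS = 1 − 0.305 = 0.695.
Expenditure multiplier = 1/(1 − MPC) = 1/(1 − 0.695) = 1/0.305 ≈ 3.279.
ΔG contributes k·ΔG = (+£395 billion) / 0.305 ≈ +£1,295.1 billion.
ΔT of +£395 billion changes first-round spending by −c·ΔT = −£274.525 billion, contributing k·(−c·ΔT) = (−£274.525 billion) / 0.305 ≈ −£900.1 billion.
With ΔG = ΔT and no other leakages, the balanced-budget multiplier is 1, so ΔY = ΔG = +£395 billion.

+£395 billion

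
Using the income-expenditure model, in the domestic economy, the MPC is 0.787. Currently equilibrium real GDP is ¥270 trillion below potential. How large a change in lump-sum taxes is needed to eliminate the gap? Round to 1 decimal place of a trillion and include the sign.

−¥73.1 trillion

Spending multiplier = 1/(1 − MPC) = 1/(1 − 0.787) = 1/0.213 ≈ 4.695.
Tax multiplier = −c·k = −0.787/0.213 ≈ −3.695. Need ΔY = +¥270 trillion, so ΔT = ΔY/(−c·k) = −(+¥270 trillion) × 0.213 / 0.787 ≈ −¥73.1 trillion.
The government should cut lump-sum taxes by ¥73.1 trillion.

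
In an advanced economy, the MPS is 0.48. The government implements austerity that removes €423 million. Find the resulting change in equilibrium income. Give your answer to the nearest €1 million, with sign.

−€881 million

MPC = 1 − MPS = 1 − 0.48 = 0.52.
Spending multiplier = 1/(1 − MPC) = 1/(1 − 0.52) = 1/0.48 ≈ 2.083.
ΔY = k × ΔG = (−€423 million) / 0.48 ≈ −€881 million.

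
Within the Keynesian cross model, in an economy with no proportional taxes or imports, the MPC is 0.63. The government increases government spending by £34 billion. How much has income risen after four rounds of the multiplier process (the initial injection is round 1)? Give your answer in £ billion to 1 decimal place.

£77.4 billion

Round 1 adds ΔG = £34 billion; each later round is MPC = 0.63 times the previous.
After 4 rounds: 34 + 21.42 + 13.4946 + 8.501598 = ΔG·(1 − c^4)/(1 − c) = 34 × (1 − 0.15752961)/0.37 ≈ £77.4 billion.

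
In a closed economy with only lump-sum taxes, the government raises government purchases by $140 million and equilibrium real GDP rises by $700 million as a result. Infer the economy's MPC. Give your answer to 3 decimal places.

Implied spending multiplier k = ΔY/ΔG = 700/140 = 5.
Since k = 1/(1 − MPC), MPC = 1 − 1/k = 1 − ΔG/ΔY = 1 − 140/700 = 0.800.

0.800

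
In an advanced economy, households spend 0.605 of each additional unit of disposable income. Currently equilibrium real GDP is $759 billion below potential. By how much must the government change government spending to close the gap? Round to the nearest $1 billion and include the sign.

+$300 billion

Spending multiplier = 1/(1 − MPC) = 1/(1 − 0.605) = 1/0.395 ≈ 2.532.
Need ΔY = +$759 billion, so ΔG = ΔY/k = (+$759 billion) × 0.395 ≈ +$300 billion.
The government should increase government spending by $300 billion.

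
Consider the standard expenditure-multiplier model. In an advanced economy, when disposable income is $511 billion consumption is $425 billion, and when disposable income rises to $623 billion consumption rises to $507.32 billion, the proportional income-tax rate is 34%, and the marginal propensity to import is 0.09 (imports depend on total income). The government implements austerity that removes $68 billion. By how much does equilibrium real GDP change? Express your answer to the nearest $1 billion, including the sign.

MPC = ΔC/ΔYd = (507.32 − 425)/(623 − 511) = 82.32/112 = 0.735.
Expenditure multiplier = 1/(1 − c(1−t) + m) = 1/(1 − 0.735×0.66 + 0.09) = 1/0.6049 ≈ 1.653.
ΔY = k × ΔG = (−$68 billion) / 0.6049 ≈ −$112 billion.

−$112 billion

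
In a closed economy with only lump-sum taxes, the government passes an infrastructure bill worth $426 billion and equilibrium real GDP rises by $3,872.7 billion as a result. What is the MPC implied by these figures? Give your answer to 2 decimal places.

0.89

Implied spending multiplier k = ΔY/ΔG = 3,872.7/426 ≈ 9.0908.
Since k = 1/(1 − MPC), MPC = 1 − 1/k = 1 − ΔG/ΔY = 1 − 426/3,872.7 ≈ 0.89.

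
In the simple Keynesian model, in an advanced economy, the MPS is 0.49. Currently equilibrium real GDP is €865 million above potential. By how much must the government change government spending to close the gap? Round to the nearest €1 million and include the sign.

−€424 million

MPC = 1 − MPS = 1 − 0.49 = 0.51.
Spending multiplier = 1/(1 − MPC) = 1/(1 − 0.51) = 1/0.49 ≈ 2.041.
Need ΔY = −€865 million, so ΔG = ΔY/k = (−€865 million) × 0.49 ≈ −€424 million.
The government should cut government spending by €424 million.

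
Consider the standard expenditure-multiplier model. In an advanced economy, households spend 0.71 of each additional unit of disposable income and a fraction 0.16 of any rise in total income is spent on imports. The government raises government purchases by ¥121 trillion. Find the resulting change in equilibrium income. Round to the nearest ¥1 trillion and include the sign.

+¥269 trillion

Spending multiplier = 1/(1 − c + m) = 1/(1 − 0.71 + 0.16) = 1/0.45 ≈ 2.222.
ΔY = k × ΔG = (+¥121 trillion) / 0.45 ≈ +¥269 trillion.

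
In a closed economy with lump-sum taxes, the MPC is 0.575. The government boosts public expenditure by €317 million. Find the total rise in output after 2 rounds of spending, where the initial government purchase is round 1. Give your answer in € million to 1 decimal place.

€499.3 million

Round 1 adds ΔG = €317 million; each later round is MPC = 0.575 times the previous.
After 2 rounds: 317 + 182.275 = ΔG·(1 − c^2)/(1 − c) = 317 × (1 − 0.330625)/0.425 ≈ €499.3 million.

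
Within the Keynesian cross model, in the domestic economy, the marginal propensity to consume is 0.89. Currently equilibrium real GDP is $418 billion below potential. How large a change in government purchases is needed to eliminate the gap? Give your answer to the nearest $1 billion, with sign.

+$46 billion

Spending multiplier = 1/(1 − MPC) = 1/(1 − 0.89) = 1/0.11 ≈ 9.091.
Need ΔY = +$418 billion, so ΔG = ΔY/k = (+$418 billion) × 0.11 ≈ +$46 billion.
The government should increase government purchases by $46 billion.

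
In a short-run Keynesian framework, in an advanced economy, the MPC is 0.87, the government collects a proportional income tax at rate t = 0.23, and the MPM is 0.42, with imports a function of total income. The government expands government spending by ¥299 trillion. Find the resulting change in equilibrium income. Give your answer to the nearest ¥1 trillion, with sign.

Expenditure multiplier = 1/(1 − c(1−t) + m) = 1/(1 − 0.87×0.77 + 0.42) = 1/0.7501 ≈ 1.333.
ΔY = k × ΔG = (+¥299 trillion) / 0.7501 ≈ +¥399 trillion.

+¥399 trillion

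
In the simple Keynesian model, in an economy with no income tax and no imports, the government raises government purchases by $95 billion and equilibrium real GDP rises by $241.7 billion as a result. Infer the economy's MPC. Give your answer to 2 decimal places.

0.61

Implied spending multiplier k = ΔY/ΔG = 241.7/95 ≈ 2.5442.
Since k = 1/(1 − MPC), MPC = 1 − 1/k = 1 − ΔG/ΔY = 1 − 95/241.7 ≈ 0.61.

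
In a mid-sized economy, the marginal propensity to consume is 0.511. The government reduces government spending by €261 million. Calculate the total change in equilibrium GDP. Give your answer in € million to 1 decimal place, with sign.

−€533.7 million

Expenditure multiplier = 1/(1 − MPC) = 1/(1 − 0.511) = 1/0.489 ≈ 2.045.
ΔY = k × ΔG = (−€261 million) / 0.489 ≈ −€533.7 million.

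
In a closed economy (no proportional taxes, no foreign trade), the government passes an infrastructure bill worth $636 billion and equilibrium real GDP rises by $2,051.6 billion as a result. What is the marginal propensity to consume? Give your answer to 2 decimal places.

Implied spending multiplier k = ΔY/ΔG = 2,051.6/636 ≈ 3.2258.
Since k = 1/(1 − MPC), MPC = 1 − 1/k = 1 − ΔG/ΔY = 1 − 636/2,051.6 ≈ 0.69.

0.69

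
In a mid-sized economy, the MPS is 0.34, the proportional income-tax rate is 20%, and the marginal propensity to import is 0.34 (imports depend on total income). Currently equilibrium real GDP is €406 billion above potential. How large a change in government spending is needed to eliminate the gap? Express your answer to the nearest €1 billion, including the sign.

MPC = 1 − MPS = 1 − 0.34 = 0.66.
Spending multiplier = 1/(1 − c(1−t) + m) = 1/(1 − 0.66×0.8 + 0.34) = 1/0.812 ≈ 1.232.
Need ΔY = −€406 billion, so ΔG = ΔY/k = (−€406 billion) × 0.812 ≈ −€330 billion.
The government should cut government spending by €330 billion.

−€330 billion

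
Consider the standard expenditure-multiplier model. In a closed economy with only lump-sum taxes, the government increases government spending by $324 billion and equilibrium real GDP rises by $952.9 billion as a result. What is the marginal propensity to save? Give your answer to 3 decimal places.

0.340

Implied spending multiplier k = ΔY/ΔG = 952.9/324 ≈ 2.941.
Since k = 1/(1 − MPC), MPC = 1 − 1/k = 1 − ΔG/ΔY = 1 − 324/952.9 ≈ 0.660.
MPS = 1 − MPC = 0.340.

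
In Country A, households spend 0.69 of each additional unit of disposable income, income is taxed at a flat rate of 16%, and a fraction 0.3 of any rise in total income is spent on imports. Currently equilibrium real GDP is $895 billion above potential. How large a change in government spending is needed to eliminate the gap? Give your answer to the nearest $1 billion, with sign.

−$645 billion

Spending multiplier = 1/(1 − c(1−t) + m) = 1/(1 − 0.69×0.84 + 0.3) = 1/0.7204 ≈ 1.388.
Need ΔY = −$895 billion, so ΔG = ΔY/k = (−$895 billion) × 0.7204 ≈ −$645 billion.
The government should cut government spending by $645 billion.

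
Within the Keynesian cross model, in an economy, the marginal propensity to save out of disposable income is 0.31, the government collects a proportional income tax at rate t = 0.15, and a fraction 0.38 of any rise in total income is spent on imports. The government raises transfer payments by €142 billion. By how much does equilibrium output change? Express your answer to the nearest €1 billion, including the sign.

+€123 billion

MPC = 1 − MPS = 1 − 0.31 = 0.69.
The transfer change shifts disposable income by +€142 billion, so first-round consumption changes by c·ΔTR = 0.69 × (+€142 billion) = +€97.98 billion.
Expenditure multiplier = 1/(1 − c(1−t) + m) = 1/(1 − 0.69×0.85 + 0.38) = 1/0.7935 ≈ 1.26.
The transfer multiplier is c × k ≈ 0.87, so ΔY = k × (c·ΔTR) = (+€97.98 billion) / 0.7935 ≈ +€123 billion.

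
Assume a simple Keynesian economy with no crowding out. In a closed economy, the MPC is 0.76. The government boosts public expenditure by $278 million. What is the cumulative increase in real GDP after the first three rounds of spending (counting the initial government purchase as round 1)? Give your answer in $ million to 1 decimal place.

Round 1 adds ΔG = $278 million; each later round is MPC = 0.76 times the previous.
After 3 rounds: 278 + 211.28 + 160.5728 = ΔG·(1 − c^3)/(1 − c) = 278 × (1 − 0.438976)/0.24 ≈ $649.9 million.

$649.9 million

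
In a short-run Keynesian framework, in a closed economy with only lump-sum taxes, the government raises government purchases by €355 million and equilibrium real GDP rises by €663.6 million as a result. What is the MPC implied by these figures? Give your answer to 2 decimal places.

Implied spending multiplier k = ΔY/ΔG = 663.6/355 ≈ 1.8693.
Since k = 1/(1 − MPC), MPC = 1 − 1/k = 1 − ΔG/ΔY = 1 − 355/663.6 ≈ 0.47.

0.47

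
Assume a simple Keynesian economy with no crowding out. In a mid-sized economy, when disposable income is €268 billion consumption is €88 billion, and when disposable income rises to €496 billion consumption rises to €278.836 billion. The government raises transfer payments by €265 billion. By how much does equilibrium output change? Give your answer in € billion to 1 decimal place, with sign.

MPC = ΔC/ΔYd = (278.836 − 88)/(496 − 268) = 190.836/228 = 0.837.
The transfer change shifts disposable income by +€265 billion, so first-round consumption changes by c·ΔTR = 0.837 × (+€265 billion) = +€221.805 billion.
Expenditure multiplier = 1/(1 − MPC) = 1/(1 − 0.837) = 1/0.163 ≈ 6.135.
The transfer multiplier is c × k ≈ 5.135, so ΔY = k × (c·ΔTR) = (+€221.805 billion) / 0.163 ≈ +€1,360.8 billion.

+€1,360.8 billion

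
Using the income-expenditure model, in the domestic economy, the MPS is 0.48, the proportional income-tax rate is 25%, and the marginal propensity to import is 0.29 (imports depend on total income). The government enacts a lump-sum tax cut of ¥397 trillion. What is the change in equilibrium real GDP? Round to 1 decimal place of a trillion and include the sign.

MPC = 1 − MPS = 1 − 0.48 = 0.52.
A lump-sum tax change of −¥397 trillion shifts disposable income by +¥397 trillion; first-round consumption changes by −c × ΔT = −0.52 × (−¥397 trillion) = +¥206.44 trillion.
Expenditure multiplier = 1/(1 − c(1−t) + m) = 1/(1 − 0.52×0.75 + 0.29) = 1/0.9 ≈ 1.111.
The tax multiplier is −c × k ≈ −0.578, so ΔY = k × (−c·ΔT) = (+¥206.44 trillion) / 0.9 ≈ +¥229.4 trillion.

+¥229.4 trillion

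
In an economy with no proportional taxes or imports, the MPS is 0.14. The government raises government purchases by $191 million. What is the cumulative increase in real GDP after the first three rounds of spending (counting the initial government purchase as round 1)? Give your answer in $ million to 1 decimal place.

MPC = 1 − MPS = 1 − 0.14 = 0.86.
Round 1 adds ΔG = $191 million; each later round is MPC = 0.86 times the previous.
After 3 rounds: 191 + 164.26 + 141.2636 = ΔG·(1 − c^3)/(1 − c) = 191 × (1 − 0.636056)/0.14 ≈ $496.5 million.

$496.5 million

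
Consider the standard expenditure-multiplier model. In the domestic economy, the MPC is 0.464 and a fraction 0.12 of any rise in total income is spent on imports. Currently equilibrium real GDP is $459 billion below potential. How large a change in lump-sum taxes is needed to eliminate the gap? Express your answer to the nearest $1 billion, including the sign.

Spending multiplier = 1/(1 − c + m) = 1/(1 − 0.464 + 0.12) = 1/0.656 ≈ 1.524.
Tax multiplier = −c·k = −0.464/0.656 ≈ −0.707. Need ΔY = +$459 billion, so ΔT = ΔY/(−c·k) = −(+$459 billion) × 0.656 / 0.464 ≈ −$649 billion.
The government should cut lump-sum taxes by $649 billion.

−$649 billion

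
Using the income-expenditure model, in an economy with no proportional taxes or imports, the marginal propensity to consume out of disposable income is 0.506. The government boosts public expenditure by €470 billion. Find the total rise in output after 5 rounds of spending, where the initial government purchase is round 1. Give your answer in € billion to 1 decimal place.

Round 1 adds ΔG = €470 billion; each later round is MPC = 0.506 times the previous.
After 5 rounds: 470 + 237.82 + 120.33692 + 60.89048152 + 30.81058364912 = ΔG·(1 − c^5)/(1 − c) = 470 × (1 − 0.033170543247776)/0.494 ≈ €919.9 billion.

€919.9 billion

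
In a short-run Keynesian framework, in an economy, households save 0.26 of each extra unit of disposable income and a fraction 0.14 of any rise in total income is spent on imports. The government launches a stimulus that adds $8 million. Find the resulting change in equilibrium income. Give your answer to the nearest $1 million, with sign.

+$20 million

MPC = 1 − MPS = 1 − 0.26 = 0.74.
Government-spending multiplier = 1/(1 − c + m) = 1/(1 − 0.74 + 0.14) = 1/0.4 = 2.5.
ΔY = k × ΔG = (+$8 million) / 0.4 = +$20 million.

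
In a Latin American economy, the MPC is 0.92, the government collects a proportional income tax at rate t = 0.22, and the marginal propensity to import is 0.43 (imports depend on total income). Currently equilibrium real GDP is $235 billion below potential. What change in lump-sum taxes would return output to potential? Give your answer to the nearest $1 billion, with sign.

−$182 billion

Spending multiplier = 1/(1 − c(1−t) + m) = 1/(1 − 0.92×0.78 + 0.43) = 1/0.7124 ≈ 1.404.
Tax multiplier = −c·k = −0.92/0.7124 ≈ −1.291. Need ΔY = +$235 billion, so ΔT = ΔY/(−c·k) = −(+$235 billion) × 0.7124 / 0.92 ≈ −$182 billion.
The government should cut lump-sum taxes by $182 billion.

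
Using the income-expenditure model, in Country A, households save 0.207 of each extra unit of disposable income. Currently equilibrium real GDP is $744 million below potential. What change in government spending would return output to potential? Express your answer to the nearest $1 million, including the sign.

MPC = 1 − MPS = 1 − 0.207 = 0.793.
Spending multiplier = 1/(1 − MPC) = 1/(1 − 0.793) = 1/0.207 ≈ 4.831.
Need ΔY = +$744 million, so ΔG = ΔY/k = (+$744 million) × 0.207 ≈ +$154 million.
The government should increase government spending by $154 million.

+$154 million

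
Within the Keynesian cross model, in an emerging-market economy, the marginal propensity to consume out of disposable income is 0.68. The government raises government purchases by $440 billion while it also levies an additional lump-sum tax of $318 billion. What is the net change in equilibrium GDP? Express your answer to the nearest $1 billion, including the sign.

+$699 billion

Expenditure multiplier = 1/(1 − MPC) = 1/(1 − 0.68) = 1/0.32 = 3.125.
ΔG contributes k·ΔG = (+$440 billion) / 0.32 = +$1,375 billion.
ΔT of +$318 billion changes first-round spending by −c·ΔT = −$216.24 billion, contributing k·(−c·ΔT) = (−$216.24 billion) / 0.32 ≈ −$675.8 billion.
Net ΔY = k(ΔG − c·ΔT) = (+$223.76 billion) / 0.32 ≈ +$699 billion.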